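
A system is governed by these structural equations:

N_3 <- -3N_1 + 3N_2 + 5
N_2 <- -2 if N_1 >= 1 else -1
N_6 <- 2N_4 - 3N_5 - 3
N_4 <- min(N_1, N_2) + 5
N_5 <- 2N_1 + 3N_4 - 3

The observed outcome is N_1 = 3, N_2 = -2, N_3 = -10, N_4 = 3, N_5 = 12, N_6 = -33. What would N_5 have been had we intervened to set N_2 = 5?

do(N_2=5) replaces the equation N_2 <- -2 if N_1 >= 1 else -1 with the constant N_2 = 5.
N_4 = min(N_1, N_2) + 5  [with N_1=3, N_2=5]  = 8
N_5 = 2N_1 + 3N_4 - 3  [with N_1=3, N_4=8]  = 27

27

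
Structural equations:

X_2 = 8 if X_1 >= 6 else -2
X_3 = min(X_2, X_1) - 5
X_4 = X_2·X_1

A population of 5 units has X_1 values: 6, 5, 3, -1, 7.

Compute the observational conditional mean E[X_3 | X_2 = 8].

1.5

E[X_3|X_2=8] averages over only the 2 units with X_2=8 (X_1 = 6, 7): X_3 = 1, 2, mean 1.5.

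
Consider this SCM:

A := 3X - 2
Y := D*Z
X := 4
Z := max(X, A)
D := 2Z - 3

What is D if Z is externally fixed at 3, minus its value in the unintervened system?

-14

The intervention breaks the incoming arrows to Z: Z := max(X, A) no longer applies, and Z = 3.
D = 2Z - 3  [with Z=3]  = 3
Without intervention: A = 3X - 2  [with X=4]  = 10; Z = max(X, A)  [with X=4, A=10]  = 10; D = 2Z - 3  [with Z=10]  = 17.
Change = 3 − 17 = -14.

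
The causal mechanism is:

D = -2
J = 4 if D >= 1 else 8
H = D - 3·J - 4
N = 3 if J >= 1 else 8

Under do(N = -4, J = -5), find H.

9

Setting N = -4, J = -5 by intervention discards those variables' equations.
H = D - 3·J - 4  [with D=-2, J=-5]  = 9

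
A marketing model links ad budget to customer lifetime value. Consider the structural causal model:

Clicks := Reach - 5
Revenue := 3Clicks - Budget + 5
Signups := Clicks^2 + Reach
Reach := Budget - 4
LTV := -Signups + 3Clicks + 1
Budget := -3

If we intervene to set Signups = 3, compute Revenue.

-28

Intervening sets Signups = 3 and removes its equation (Signups := Clicks^2 + Reach).
No directed path runs from Signups to Revenue, so Revenue keeps its natural value.
Reach = Budget - 4  [with Budget=-3]  = -7
Clicks = Reach - 5  [with Reach=-7]  = -12
Revenue = 3Clicks - Budget + 5  [with Clicks=-12, Budget=-3]  = -28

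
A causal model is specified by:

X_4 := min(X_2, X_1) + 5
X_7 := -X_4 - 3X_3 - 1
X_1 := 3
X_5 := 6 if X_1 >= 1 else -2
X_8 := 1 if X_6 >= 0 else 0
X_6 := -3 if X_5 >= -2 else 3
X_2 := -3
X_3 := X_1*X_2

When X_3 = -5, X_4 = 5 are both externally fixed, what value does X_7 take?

Under do(X_3 = -5, X_4 = 5), each intervened variable's structural equation is replaced by its fixed value.
X_7 = -X_4 - 3X_3 - 1  [with X_4=5, X_3=-5]  = 9

9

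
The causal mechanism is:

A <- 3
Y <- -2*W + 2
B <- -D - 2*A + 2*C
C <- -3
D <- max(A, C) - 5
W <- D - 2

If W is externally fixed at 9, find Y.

The intervention breaks the incoming arrows to W: W <- D - 2 no longer applies, and W = 9.
Y = -2*W + 2  [with W=9]  = -16

-16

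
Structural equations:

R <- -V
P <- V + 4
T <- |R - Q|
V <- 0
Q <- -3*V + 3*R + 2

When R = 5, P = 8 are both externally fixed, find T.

Setting R = 5, P = 8 by intervention discards those variables' equations.
Q = -3*V + 3*R + 2  [with V=0, R=5]  = 17
T = |R - Q|  [with R=5, Q=17]  = 12

12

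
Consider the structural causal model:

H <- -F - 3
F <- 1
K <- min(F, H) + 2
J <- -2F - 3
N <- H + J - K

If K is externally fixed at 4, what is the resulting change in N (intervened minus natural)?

-6

Intervening sets K = 4 and removes its equation (K <- min(F, H) + 2).
H = -F - 3  [with F=1]  = -4
J = -2F - 3  [with F=1]  = -5
N = H + J - K  [with H=-4, J=-5, K=4]  = -13
Without intervention: H = -F - 3  [with F=1]  = -4; J = -2F - 3  [with F=1]  = -5; K = min(F, H) + 2  [with F=1, H=-4]  = -2; N = H + J - K  [with H=-4, J=-5, K=-2]  = -7.
Change = -13 − (-7) = -6.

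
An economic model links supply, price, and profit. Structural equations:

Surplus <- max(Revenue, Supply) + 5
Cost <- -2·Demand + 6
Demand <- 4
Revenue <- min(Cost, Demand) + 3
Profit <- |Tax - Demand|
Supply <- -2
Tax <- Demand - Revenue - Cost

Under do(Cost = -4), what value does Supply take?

-2

Under do(Cost=-4), the mechanism Cost <- -2·Demand + 6 is discarded; Cost is fixed at -4.
Since Supply is not a descendant of the intervened variable, it is unaffected.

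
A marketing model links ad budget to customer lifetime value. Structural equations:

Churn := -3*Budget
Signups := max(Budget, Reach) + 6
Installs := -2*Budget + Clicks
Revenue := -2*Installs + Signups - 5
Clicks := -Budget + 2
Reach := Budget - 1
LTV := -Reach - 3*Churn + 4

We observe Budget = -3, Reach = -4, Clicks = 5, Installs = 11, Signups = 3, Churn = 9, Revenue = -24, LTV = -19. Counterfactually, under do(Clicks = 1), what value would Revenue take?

-16

The intervention breaks the incoming arrows to Clicks: Clicks := -Budget + 2 no longer applies, and Clicks = 1.
Reach = Budget - 1  [with Budget=-3]  = -4
Installs = -2*Budget + Clicks  [with Budget=-3, Clicks=1]  = 7
Signups = max(Budget, Reach) + 6  [with Budget=-3, Reach=-4]  = 3
Revenue = -2*Installs + Signups - 5  [with Installs=7, Signups=3]  = -16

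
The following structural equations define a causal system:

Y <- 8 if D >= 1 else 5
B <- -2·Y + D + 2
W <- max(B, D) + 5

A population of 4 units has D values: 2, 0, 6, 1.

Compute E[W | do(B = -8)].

Under do(B=-8), B's equation is replaced by B=-8 for every unit. Per-unit W: 7, 5, 11, 6. Mean = 7.25.

7.25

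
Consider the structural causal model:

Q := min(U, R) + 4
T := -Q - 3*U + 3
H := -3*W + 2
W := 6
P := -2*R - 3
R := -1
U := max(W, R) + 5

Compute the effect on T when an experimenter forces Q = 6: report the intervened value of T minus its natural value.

The intervention breaks the incoming arrows to Q: Q := min(U, R) + 4 no longer applies, and Q = 6.
U = max(W, R) + 5  [with W=6, R=-1]  = 11
T = -Q - 3*U + 3  [with Q=6, U=11]  = -36
Without intervention: U = max(W, R) + 5  [with W=6, R=-1]  = 11; Q = min(U, R) + 4  [with U=11, R=-1]  = 3; T = -Q - 3*U + 3  [with Q=3, U=11]  = -33.
Change = -36 − (-33) = -3.

-3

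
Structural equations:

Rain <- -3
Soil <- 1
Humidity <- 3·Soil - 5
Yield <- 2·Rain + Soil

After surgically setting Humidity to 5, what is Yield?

-5

The intervention breaks the incoming arrows to Humidity: Humidity <- 3·Soil - 5 no longer applies, and Humidity = 5.
Yield is not downstream of the intervention, so its value is determined by the original equations.
Yield = 2·Rain + Soil  [with Rain=-3, Soil=1]  = -5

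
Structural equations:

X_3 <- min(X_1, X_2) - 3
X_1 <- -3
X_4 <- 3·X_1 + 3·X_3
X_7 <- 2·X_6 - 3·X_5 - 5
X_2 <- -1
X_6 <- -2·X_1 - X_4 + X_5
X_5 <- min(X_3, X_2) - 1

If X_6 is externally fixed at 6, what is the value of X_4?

do(X_6=6) replaces the equation X_6 <- -2·X_1 - X_4 + X_5 with the constant X_6 = 6.
No directed path runs from X_6 to X_4, so X_4 keeps its natural value.
X_3 = min(X_1, X_2) - 3  [with X_1=-3, X_2=-1]  = -6
X_4 = 3·X_1 + 3·X_3  [with X_1=-3, X_3=-6]  = -27

-27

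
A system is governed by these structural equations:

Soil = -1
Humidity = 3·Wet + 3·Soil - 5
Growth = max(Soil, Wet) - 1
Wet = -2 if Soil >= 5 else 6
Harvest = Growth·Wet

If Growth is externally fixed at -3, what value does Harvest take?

do(Growth=-3) replaces the equation Growth = max(Soil, Wet) - 1 with the constant Growth = -3.
Wet = -2 if Soil >= 5 else 6  [with Soil=-1]  = 6
Harvest = Growth·Wet  [with Growth=-3, Wet=6]  = -18

-18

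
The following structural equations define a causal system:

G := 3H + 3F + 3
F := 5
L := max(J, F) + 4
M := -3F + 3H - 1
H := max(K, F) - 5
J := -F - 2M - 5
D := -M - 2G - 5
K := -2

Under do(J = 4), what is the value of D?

Intervening sets J = 4 and removes its equation (J := -F - 2M - 5).
Since D is not a descendant of the intervened variable, it is unaffected.
H = max(K, F) - 5  [with K=-2, F=5]  = 0
G = 3H + 3F + 3  [with H=0, F=5]  = 18
M = -3F + 3H - 1  [with F=5, H=0]  = -16
D = -M - 2G - 5  [with M=-16, G=18]  = -25

-25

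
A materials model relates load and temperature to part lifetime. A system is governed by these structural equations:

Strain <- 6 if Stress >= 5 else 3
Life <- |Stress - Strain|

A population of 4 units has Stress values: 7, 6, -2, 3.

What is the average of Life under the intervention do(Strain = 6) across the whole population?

do(Strain=6) breaks Strain's dependence on Stress. With Strain=6 fixed, Life across the units is 1, 0, 8, 3, mean 3.

3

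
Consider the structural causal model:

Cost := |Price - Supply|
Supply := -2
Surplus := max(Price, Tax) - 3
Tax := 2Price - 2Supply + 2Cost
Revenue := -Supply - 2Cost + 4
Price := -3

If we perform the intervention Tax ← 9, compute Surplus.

6

The intervention breaks the incoming arrows to Tax: Tax := 2Price - 2Supply + 2Cost no longer applies, and Tax = 9.
Surplus = max(Price, Tax) - 3  [with Price=-3, Tax=9]  = 6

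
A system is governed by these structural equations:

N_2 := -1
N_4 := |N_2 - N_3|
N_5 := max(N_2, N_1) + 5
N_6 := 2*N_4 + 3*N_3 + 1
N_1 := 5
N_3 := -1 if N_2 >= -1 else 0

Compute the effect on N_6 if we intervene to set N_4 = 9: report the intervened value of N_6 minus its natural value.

18

Under do(N_4=9), the mechanism N_4 := |N_2 - N_3| is discarded; N_4 is fixed at 9.
N_3 = -1 if N_2 >= -1 else 0  [with N_2=-1]  = -1
N_6 = 2*N_4 + 3*N_3 + 1  [with N_4=9, N_3=-1]  = 16
Without intervention: N_3 = -1 if N_2 >= -1 else 0  [with N_2=-1]  = -1; N_4 = |N_2 - N_3|  [with N_2=-1, N_3=-1]  = 0; N_6 = 2*N_4 + 3*N_3 + 1  [with N_4=0, N_3=-1]  = -2.
Change = 16 − (-2) = 18.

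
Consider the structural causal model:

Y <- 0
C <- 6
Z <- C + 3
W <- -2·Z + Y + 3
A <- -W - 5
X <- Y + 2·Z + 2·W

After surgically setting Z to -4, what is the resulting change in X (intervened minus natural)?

The intervention breaks the incoming arrows to Z: Z <- C + 3 no longer applies, and Z = -4.
W = -2·Z + Y + 3  [with Z=-4, Y=0]  = 11
X = Y + 2·Z + 2·W  [with Y=0, Z=-4, W=11]  = 14
Without intervention: Z = C + 3  [with C=6]  = 9; W = -2·Z + Y + 3  [with Z=9, Y=0]  = -15; X = Y + 2·Z + 2·W  [with Y=0, Z=9, W=-15]  = -12.
Change = 14 − (-12) = 26.

26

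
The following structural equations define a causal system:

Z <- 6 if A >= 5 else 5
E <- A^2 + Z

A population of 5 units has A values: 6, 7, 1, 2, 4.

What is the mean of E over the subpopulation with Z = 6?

E[E|Z=6] averages over only the 2 units with Z=6 (A = 6, 7): E = 42, 55, mean 48.5.

48.5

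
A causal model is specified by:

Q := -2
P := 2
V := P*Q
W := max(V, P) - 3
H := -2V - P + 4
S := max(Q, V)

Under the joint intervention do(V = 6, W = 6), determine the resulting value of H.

-10

Setting V = 6, W = 6 by intervention discards those variables' equations.
H = -2V - P + 4  [with V=6, P=2]  = -10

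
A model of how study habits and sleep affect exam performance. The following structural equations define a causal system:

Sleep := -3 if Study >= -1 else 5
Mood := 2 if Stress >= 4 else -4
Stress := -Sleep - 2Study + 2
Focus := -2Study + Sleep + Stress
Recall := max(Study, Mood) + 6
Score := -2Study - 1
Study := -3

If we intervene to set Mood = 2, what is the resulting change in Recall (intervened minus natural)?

5

Intervening sets Mood = 2 and removes its equation (Mood := 2 if Stress >= 4 else -4).
Recall = max(Study, Mood) + 6  [with Study=-3, Mood=2]  = 8
Without intervention: Sleep = -3 if Study >= -1 else 5  [with Study=-3]  = 5; Stress = -Sleep - 2Study + 2  [with Sleep=5, Study=-3]  = 3; Mood = 2 if Stress >= 4 else -4  [with Stress=3]  = -4; Recall = max(Study, Mood) + 6  [with Study=-3, Mood=-4]  = 3.
Change = 8 − 3 = 5.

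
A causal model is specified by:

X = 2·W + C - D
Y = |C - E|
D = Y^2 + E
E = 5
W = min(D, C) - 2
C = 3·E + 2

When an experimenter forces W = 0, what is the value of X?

-132

The intervention breaks the incoming arrows to W: W = min(D, C) - 2 no longer applies, and W = 0.
C = 3·E + 2  [with E=5]  = 17
Y = |C - E|  [with C=17, E=5]  = 12
D = Y^2 + E  [with Y=12, E=5]  = 149
X = 2·W + C - D  [with W=0, C=17, D=149]  = -132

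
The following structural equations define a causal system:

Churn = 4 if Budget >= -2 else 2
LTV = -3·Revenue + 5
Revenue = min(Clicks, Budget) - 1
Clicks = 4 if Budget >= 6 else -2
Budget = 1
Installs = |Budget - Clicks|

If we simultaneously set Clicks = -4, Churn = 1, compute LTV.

The joint intervention fixes Clicks = -4, Churn = 1, removing each variable's own equation.
Revenue = min(Clicks, Budget) - 1  [with Clicks=-4, Budget=1]  = -5
LTV = -3·Revenue + 5  [with Revenue=-5]  = 20

20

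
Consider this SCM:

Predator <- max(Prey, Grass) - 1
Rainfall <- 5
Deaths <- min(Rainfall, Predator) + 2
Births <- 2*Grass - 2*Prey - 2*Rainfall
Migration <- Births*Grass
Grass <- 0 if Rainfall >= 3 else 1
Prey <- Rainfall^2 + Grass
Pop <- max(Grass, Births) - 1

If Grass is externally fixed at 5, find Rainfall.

5

Under do(Grass=5), the mechanism Grass <- 0 if Rainfall >= 3 else 1 is discarded; Grass is fixed at 5.
Rainfall is not downstream of the intervention, so its value is determined by the original equations.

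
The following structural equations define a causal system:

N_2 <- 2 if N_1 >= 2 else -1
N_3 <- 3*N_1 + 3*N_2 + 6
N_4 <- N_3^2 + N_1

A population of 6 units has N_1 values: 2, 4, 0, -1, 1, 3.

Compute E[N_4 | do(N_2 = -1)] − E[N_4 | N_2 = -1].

69

do(N_2=-1) breaks N_2's dependence on N_1. With N_2=-1 fixed, N_4 across the units is 83, 229, 9, -1, 37, 147, mean 84.
E[N_4|N_2=-1] averages over only the 3 units with N_2=-1 (N_1 = 0, -1, 1): N_4 = 9, -1, 37, mean 15.
Difference = 84 − 15 = 69.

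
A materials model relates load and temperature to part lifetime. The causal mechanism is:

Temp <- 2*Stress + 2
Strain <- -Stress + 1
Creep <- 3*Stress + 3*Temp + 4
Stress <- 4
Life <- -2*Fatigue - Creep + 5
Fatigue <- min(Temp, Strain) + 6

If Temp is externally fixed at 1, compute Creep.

The intervention breaks the incoming arrows to Temp: Temp <- 2*Stress + 2 no longer applies, and Temp = 1.
Creep = 3*Stress + 3*Temp + 4  [with Stress=4, Temp=1]  = 19

19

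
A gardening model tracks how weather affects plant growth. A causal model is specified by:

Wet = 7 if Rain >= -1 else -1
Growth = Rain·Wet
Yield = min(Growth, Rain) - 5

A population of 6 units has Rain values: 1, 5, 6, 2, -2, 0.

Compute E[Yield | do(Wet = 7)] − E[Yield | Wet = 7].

The intervention sets Wet=7 in all 6 units regardless of Rain. Recomputing Yield per unit gives -4, 0, 1, -3, -19, -5; average -5.
Conditioning on Wet=7 selects the 5 unit(s) with Rain ∈ {1, 5, 6, 2, 0}. Their Yield values: -4, 0, 1, -3, -5. Mean = -2.2.
Difference = -5 − (-2.2) = -2.8.

-2.8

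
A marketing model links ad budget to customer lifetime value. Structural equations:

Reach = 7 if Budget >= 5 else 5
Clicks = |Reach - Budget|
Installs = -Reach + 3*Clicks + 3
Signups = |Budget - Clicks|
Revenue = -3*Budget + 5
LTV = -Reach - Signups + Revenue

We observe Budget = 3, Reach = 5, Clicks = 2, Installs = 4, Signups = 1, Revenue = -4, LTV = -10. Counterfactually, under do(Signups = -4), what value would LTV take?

Under do(Signups=-4), the mechanism Signups = |Budget - Clicks| is discarded; Signups is fixed at -4.
Reach = 7 if Budget >= 5 else 5  [with Budget=3]  = 5
Revenue = -3*Budget + 5  [with Budget=3]  = -4
LTV = -Reach - Signups + Revenue  [with Reach=5, Signups=-4, Revenue=-4]  = -5

-5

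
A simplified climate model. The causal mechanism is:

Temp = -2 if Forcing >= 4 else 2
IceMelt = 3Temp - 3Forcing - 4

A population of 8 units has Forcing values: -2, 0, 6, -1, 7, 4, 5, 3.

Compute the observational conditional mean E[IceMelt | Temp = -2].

-26.5

Observing Temp=-2 restricts to units where Temp's equation naturally yields -2: Forcing ∈ {6, 7, 4, 5}. In that subpopulation IceMelt = -28, -31, -22, -25, mean -26.5.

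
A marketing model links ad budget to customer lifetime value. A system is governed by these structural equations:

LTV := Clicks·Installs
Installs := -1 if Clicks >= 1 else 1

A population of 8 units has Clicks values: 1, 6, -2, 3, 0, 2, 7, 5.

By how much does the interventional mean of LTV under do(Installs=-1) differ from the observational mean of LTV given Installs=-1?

The intervention sets Installs=-1 in all 8 units regardless of Clicks. Recomputing LTV per unit gives -1, -6, 2, -3, 0, -2, -7, -5; average -2.75.
Observing Installs=-1 restricts to units where Installs's equation naturally yields -1: Clicks ∈ {1, 6, 3, 2, 7, 5}. In that subpopulation LTV = -1, -6, -3, -2, -7, -5, mean -4.
Difference = -2.75 − (-4) = 1.25.

1.25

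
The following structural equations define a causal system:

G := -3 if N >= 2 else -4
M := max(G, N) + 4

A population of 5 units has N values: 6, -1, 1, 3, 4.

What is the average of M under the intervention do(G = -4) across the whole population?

6.6

do(G=-4) breaks G's dependence on N. With G=-4 fixed, M across the units is 10, 3, 5, 7, 8, mean 6.6.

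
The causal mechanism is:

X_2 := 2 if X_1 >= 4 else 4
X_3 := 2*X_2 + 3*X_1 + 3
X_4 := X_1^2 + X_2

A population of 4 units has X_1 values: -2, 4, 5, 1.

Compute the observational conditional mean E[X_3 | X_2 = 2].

20.5

Conditioning on X_2=2 selects the 2 unit(s) with X_1 ∈ {4, 5}. Their X_3 values: 19, 22. Mean = 20.5.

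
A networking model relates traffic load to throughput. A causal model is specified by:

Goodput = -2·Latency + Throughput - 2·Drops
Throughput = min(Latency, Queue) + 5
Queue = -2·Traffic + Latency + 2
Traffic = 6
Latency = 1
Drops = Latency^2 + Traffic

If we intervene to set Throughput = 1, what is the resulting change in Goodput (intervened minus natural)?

The intervention breaks the incoming arrows to Throughput: Throughput = min(Latency, Queue) + 5 no longer applies, and Throughput = 1.
Drops = Latency^2 + Traffic  [with Latency=1, Traffic=6]  = 7
Goodput = -2·Latency + Throughput - 2·Drops  [with Latency=1, Throughput=1, Drops=7]  = -15
Without intervention: Queue = -2·Traffic + Latency + 2  [with Traffic=6, Latency=1]  = -9; Drops = Latency^2 + Traffic  [with Latency=1, Traffic=6]  = 7; Throughput = min(Latency, Queue) + 5  [with Latency=1, Queue=-9]  = -4; Goodput = -2·Latency + Throughput - 2·Drops  [with Latency=1, Throughput=-4, Drops=7]  = -20.
Change = -15 − (-20) = 5.

5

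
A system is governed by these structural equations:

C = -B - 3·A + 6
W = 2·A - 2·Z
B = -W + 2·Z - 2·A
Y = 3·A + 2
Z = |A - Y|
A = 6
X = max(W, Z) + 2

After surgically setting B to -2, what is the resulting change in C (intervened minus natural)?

34

The intervention breaks the incoming arrows to B: B = -W + 2·Z - 2·A no longer applies, and B = -2.
C = -B - 3·A + 6  [with B=-2, A=6]  = -10
Without intervention: Y = 3·A + 2  [with A=6]  = 20; Z = |A - Y|  [with A=6, Y=20]  = 14; W = 2·A - 2·Z  [with A=6, Z=14]  = -16; B = -W + 2·Z - 2·A  [with W=-16, Z=14, A=6]  = 32; C = -B - 3·A + 6  [with B=32, A=6]  = -44.
Change = -10 − (-44) = 34.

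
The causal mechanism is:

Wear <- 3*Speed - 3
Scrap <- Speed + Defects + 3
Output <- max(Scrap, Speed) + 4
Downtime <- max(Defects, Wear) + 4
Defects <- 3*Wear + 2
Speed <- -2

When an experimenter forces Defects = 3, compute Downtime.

7

The intervention breaks the incoming arrows to Defects: Defects <- 3*Wear + 2 no longer applies, and Defects = 3.
Wear = 3*Speed - 3  [with Speed=-2]  = -9
Downtime = max(Defects, Wear) + 4  [with Defects=3, Wear=-9]  = 7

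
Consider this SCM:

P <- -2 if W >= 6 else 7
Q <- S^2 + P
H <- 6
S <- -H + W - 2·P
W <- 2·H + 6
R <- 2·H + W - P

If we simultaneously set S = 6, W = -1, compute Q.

43

The joint intervention fixes S = 6, W = -1, removing each variable's own equation.
P = -2 if W >= 6 else 7  [with W=-1]  = 7
Q = S^2 + P  [with S=6, P=7]  = 43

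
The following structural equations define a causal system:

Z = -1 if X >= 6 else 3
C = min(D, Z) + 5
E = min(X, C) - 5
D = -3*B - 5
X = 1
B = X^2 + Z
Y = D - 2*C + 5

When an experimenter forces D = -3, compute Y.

The intervention breaks the incoming arrows to D: D = -3*B - 5 no longer applies, and D = -3.
Z = -1 if X >= 6 else 3  [with X=1]  = 3
C = min(D, Z) + 5  [with D=-3, Z=3]  = 2
Y = D - 2*C + 5  [with D=-3, C=2]  = -2

-2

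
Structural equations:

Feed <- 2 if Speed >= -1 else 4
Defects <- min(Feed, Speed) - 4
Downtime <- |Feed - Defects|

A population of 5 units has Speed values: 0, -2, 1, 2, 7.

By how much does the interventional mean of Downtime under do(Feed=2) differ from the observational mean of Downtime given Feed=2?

0.65

The intervention sets Feed=2 in all 5 units regardless of Speed. Recomputing Downtime per unit gives 6, 8, 5, 4, 4; average 5.4.
E[Downtime|Feed=2] averages over only the 4 units with Feed=2 (Speed = 0, 1, 2, 7): Downtime = 6, 5, 4, 4, mean 4.75.
Difference = 5.4 − 4.75 = 0.65.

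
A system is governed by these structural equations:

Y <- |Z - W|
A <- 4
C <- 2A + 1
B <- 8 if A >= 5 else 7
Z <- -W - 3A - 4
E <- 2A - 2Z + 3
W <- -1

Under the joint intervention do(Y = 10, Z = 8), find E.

-5

Under do(Y = 10, Z = 8), each intervened variable's structural equation is replaced by its fixed value.
E = 2A - 2Z + 3  [with A=4, Z=8]  = -5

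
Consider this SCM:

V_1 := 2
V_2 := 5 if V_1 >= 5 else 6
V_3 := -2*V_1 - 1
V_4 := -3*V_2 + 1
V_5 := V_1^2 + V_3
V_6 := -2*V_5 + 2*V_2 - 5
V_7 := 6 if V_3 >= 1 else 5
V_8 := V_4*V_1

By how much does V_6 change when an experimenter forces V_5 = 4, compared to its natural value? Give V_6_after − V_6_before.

The intervention breaks the incoming arrows to V_5: V_5 := V_1^2 + V_3 no longer applies, and V_5 = 4.
V_2 = 5 if V_1 >= 5 else 6  [with V_1=2]  = 6
V_6 = -2*V_5 + 2*V_2 - 5  [with V_5=4, V_2=6]  = -1
Without intervention: V_2 = 5 if V_1 >= 5 else 6  [with V_1=2]  = 6; V_3 = -2*V_1 - 1  [with V_1=2]  = -5; V_5 = V_1^2 + V_3  [with V_1=2, V_3=-5]  = -1; V_6 = -2*V_5 + 2*V_2 - 5  [with V_5=-1, V_2=6]  = 9.
Change = -1 − 9 = -10.

-10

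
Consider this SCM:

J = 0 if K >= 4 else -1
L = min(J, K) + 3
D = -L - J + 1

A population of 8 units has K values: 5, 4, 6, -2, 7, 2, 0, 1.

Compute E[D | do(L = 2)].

The intervention sets L=2 in all 8 units regardless of K. Recomputing D per unit gives -1, -1, -1, 0, -1, 0, 0, 0; average -0.5.

-0.5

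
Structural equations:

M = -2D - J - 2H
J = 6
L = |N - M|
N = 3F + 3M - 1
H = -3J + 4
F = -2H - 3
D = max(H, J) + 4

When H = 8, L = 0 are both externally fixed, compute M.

Under do(H = 8, L = 0), each intervened variable's structural equation is replaced by its fixed value.
D = max(H, J) + 4  [with H=8, J=6]  = 12
M = -2D - J - 2H  [with D=12, J=6, H=8]  = -46

-46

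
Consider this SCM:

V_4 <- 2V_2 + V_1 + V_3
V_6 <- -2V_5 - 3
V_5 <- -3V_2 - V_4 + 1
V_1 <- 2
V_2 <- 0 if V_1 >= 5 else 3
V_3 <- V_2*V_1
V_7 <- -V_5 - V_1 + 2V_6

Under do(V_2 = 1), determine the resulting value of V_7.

Under do(V_2=1), the mechanism V_2 <- 0 if V_1 >= 5 else 3 is discarded; V_2 is fixed at 1.
V_3 = V_2*V_1  [with V_2=1, V_1=2]  = 2
V_4 = 2V_2 + V_1 + V_3  [with V_2=1, V_1=2, V_3=2]  = 6
V_5 = -3V_2 - V_4 + 1  [with V_2=1, V_4=6]  = -8
V_6 = -2V_5 - 3  [with V_5=-8]  = 13
V_7 = -V_5 - V_1 + 2V_6  [with V_5=-8, V_1=2, V_6=13]  = 32

32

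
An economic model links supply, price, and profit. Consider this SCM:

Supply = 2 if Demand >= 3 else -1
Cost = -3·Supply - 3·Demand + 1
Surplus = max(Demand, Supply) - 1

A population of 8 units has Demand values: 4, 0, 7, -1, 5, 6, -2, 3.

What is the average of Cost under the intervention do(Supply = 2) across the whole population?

-13.25

Every unit gets Supply=2 under the intervention. Cost values become -17, -5, -26, -2, -20, -23, 1, -14; E[Cost|do(Supply=2)] = -13.25.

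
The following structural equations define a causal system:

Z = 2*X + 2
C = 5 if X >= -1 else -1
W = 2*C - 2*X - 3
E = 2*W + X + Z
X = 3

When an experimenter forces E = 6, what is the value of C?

do(E=6) replaces the equation E = 2*W + X + Z with the constant E = 6.
C is not downstream of the intervention, so its value is determined by the original equations.
C = 5 if X >= -1 else -1  [with X=3]  = 5

5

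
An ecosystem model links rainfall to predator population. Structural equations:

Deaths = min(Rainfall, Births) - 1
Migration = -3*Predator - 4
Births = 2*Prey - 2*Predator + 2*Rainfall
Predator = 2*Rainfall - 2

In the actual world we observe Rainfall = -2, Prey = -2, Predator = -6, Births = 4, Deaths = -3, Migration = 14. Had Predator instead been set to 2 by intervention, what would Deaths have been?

-13

do(Predator=2) replaces the equation Predator = 2*Rainfall - 2 with the constant Predator = 2.
Births = 2*Prey - 2*Predator + 2*Rainfall  [with Prey=-2, Predator=2, Rainfall=-2]  = -12
Deaths = min(Rainfall, Births) - 1  [with Rainfall=-2, Births=-12]  = -13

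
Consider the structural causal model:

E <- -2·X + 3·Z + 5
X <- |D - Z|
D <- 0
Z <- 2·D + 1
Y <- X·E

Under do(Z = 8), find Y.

104

do(Z=8) replaces the equation Z <- 2·D + 1 with the constant Z = 8.
X = |D - Z|  [with D=0, Z=8]  = 8
E = -2·X + 3·Z + 5  [with X=8, Z=8]  = 13
Y = X·E  [with X=8, E=13]  = 104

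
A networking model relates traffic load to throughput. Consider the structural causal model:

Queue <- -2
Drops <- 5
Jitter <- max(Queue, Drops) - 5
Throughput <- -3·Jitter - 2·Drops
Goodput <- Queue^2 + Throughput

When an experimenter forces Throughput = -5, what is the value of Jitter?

Under do(Throughput=-5), the mechanism Throughput <- -3·Jitter - 2·Drops is discarded; Throughput is fixed at -5.
Since Jitter is not a descendant of the intervened variable, it is unaffected.
Jitter = max(Queue, Drops) - 5  [with Queue=-2, Drops=5]  = 0

0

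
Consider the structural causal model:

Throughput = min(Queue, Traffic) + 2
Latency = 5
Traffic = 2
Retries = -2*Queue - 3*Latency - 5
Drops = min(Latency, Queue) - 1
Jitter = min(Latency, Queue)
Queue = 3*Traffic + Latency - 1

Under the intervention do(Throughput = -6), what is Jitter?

5

Intervening sets Throughput = -6 and removes its equation (Throughput = min(Queue, Traffic) + 2).
Since Jitter is not a descendant of the intervened variable, it is unaffected.
Queue = 3*Traffic + Latency - 1  [with Traffic=2, Latency=5]  = 10
Jitter = min(Latency, Queue)  [with Latency=5, Queue=10]  = 5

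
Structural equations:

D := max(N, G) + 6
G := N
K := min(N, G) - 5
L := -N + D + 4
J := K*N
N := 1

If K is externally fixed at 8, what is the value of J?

Under do(K=8), the mechanism K := min(N, G) - 5 is discarded; K is fixed at 8.
J = K*N  [with K=8, N=1]  = 8

8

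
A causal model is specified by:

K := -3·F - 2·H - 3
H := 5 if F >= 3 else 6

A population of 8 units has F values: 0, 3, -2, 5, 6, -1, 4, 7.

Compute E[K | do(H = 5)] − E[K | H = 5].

6.75

Under do(H=5), H's equation is replaced by H=5 for every unit. Per-unit K: -13, -22, -7, -28, -31, -10, -25, -34. Mean = -21.25.
E[K|H=5] averages over only the 5 units with H=5 (F = 3, 5, 6, 4, 7): K = -22, -28, -31, -25, -34, mean -28.
Difference = -21.25 − (-28) = 6.75.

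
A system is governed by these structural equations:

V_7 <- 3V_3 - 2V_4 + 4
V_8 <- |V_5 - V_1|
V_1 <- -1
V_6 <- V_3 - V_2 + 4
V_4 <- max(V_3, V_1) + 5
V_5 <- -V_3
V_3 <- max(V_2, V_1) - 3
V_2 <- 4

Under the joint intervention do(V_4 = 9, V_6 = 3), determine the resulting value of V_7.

Setting V_4 = 9, V_6 = 3 by intervention discards those variables' equations.
V_3 = max(V_2, V_1) - 3  [with V_2=4, V_1=-1]  = 1
V_7 = 3V_3 - 2V_4 + 4  [with V_3=1, V_4=9]  = -11

-11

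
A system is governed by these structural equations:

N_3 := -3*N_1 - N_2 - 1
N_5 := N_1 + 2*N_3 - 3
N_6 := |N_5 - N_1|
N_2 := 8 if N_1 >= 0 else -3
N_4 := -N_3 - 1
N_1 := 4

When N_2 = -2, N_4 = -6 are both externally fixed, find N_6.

25

The joint intervention fixes N_2 = -2, N_4 = -6, removing each variable's own equation.
N_3 = -3*N_1 - N_2 - 1  [with N_1=4, N_2=-2]  = -11
N_5 = N_1 + 2*N_3 - 3  [with N_1=4, N_3=-11]  = -21
N_6 = |N_5 - N_1|  [with N_5=-21, N_1=4]  = 25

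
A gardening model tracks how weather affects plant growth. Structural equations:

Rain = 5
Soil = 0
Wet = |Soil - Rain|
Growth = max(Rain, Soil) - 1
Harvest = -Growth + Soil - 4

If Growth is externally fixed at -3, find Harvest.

-1

Intervening sets Growth = -3 and removes its equation (Growth = max(Rain, Soil) - 1).
Harvest = -Growth + Soil - 4  [with Growth=-3, Soil=0]  = -1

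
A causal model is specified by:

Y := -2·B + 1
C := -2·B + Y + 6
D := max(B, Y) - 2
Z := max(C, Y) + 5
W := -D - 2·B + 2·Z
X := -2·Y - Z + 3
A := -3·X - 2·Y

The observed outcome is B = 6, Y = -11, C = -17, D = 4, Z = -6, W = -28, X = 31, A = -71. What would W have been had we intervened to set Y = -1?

-8

Under do(Y=-1), the mechanism Y := -2·B + 1 is discarded; Y is fixed at -1.
C = -2·B + Y + 6  [with B=6, Y=-1]  = -7
D = max(B, Y) - 2  [with B=6, Y=-1]  = 4
Z = max(C, Y) + 5  [with C=-7, Y=-1]  = 4
W = -D - 2·B + 2·Z  [with D=4, B=6, Z=4]  = -8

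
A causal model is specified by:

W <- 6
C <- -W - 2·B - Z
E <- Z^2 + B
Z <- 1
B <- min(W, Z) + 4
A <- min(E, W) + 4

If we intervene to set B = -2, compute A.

3

do(B=-2) replaces the equation B <- min(W, Z) + 4 with the constant B = -2.
E = Z^2 + B  [with Z=1, B=-2]  = -1
A = min(E, W) + 4  [with E=-1, W=6]  = 3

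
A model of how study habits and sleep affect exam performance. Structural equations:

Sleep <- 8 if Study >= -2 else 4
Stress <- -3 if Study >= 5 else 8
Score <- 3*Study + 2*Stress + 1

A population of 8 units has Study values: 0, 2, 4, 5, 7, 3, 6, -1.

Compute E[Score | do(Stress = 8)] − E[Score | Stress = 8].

4.95

do(Stress=8) breaks Stress's dependence on Study. With Stress=8 fixed, Score across the units is 17, 23, 29, 32, 38, 26, 35, 14, mean 26.75.
E[Score|Stress=8] averages over only the 5 units with Stress=8 (Study = 0, 2, 4, 3, -1): Score = 17, 23, 29, 26, 14, mean 21.8.
Difference = 26.75 − 21.8 = 4.95.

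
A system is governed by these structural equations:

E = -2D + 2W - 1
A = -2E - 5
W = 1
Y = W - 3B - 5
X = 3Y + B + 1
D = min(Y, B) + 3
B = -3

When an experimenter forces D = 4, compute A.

Under do(D=4), the mechanism D = min(Y, B) + 3 is discarded; D is fixed at 4.
E = -2D + 2W - 1  [with D=4, W=1]  = -7
A = -2E - 5  [with E=-7]  = 9

9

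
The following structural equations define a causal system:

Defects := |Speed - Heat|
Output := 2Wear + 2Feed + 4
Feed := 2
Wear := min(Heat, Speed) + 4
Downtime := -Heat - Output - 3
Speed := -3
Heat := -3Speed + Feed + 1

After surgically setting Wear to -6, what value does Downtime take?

-11

The intervention breaks the incoming arrows to Wear: Wear := min(Heat, Speed) + 4 no longer applies, and Wear = -6.
Heat = -3Speed + Feed + 1  [with Speed=-3, Feed=2]  = 12
Output = 2Wear + 2Feed + 4  [with Wear=-6, Feed=2]  = -4
Downtime = -Heat - Output - 3  [with Heat=12, Output=-4]  = -11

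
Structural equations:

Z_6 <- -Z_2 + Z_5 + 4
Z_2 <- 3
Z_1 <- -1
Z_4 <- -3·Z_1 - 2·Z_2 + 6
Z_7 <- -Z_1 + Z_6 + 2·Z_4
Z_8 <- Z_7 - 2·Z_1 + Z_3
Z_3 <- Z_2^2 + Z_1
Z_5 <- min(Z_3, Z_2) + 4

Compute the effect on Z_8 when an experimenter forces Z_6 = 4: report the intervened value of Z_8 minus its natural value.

Intervening sets Z_6 = 4 and removes its equation (Z_6 <- -Z_2 + Z_5 + 4).
Z_3 = Z_2^2 + Z_1  [with Z_2=3, Z_1=-1]  = 8
Z_4 = -3·Z_1 - 2·Z_2 + 6  [with Z_1=-1, Z_2=3]  = 3
Z_7 = -Z_1 + Z_6 + 2·Z_4  [with Z_1=-1, Z_6=4, Z_4=3]  = 11
Z_8 = Z_7 - 2·Z_1 + Z_3  [with Z_7=11, Z_1=-1, Z_3=8]  = 21
Without intervention: Z_3 = Z_2^2 + Z_1  [with Z_2=3, Z_1=-1]  = 8; Z_4 = -3·Z_1 - 2·Z_2 + 6  [with Z_1=-1, Z_2=3]  = 3; Z_5 = min(Z_3, Z_2) + 4  [with Z_3=8, Z_2=3]  = 7; Z_6 = -Z_2 + Z_5 + 4  [with Z_2=3, Z_5=7]  = 8; Z_7 = -Z_1 + Z_6 + 2·Z_4  [with Z_1=-1, Z_6=8, Z_4=3]  = 15; Z_8 = Z_7 - 2·Z_1 + Z_3  [with Z_7=15, Z_1=-1, Z_3=8]  = 25.
Change = 21 − 25 = -4.

-4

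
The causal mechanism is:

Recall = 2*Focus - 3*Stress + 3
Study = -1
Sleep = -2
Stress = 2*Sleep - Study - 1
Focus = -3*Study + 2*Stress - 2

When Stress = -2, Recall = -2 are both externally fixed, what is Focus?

The joint intervention fixes Stress = -2, Recall = -2, removing each variable's own equation.
Focus = -3*Study + 2*Stress - 2  [with Study=-1, Stress=-2]  = -3

-3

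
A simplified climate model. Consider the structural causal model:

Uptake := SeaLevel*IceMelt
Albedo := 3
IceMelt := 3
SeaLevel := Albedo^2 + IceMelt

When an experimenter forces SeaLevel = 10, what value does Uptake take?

The intervention breaks the incoming arrows to SeaLevel: SeaLevel := Albedo^2 + IceMelt no longer applies, and SeaLevel = 10.
Uptake = SeaLevel*IceMelt  [with SeaLevel=10, IceMelt=3]  = 30

30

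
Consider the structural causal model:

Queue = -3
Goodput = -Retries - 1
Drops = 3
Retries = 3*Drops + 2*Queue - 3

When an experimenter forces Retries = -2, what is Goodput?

The intervention breaks the incoming arrows to Retries: Retries = 3*Drops + 2*Queue - 3 no longer applies, and Retries = -2.
Goodput = -Retries - 1  [with Retries=-2]  = 1

1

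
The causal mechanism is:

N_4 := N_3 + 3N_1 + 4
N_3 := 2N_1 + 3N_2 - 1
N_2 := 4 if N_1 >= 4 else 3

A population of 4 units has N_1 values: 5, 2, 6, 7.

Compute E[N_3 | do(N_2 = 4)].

do(N_2=4) breaks N_2's dependence on N_1. With N_2=4 fixed, N_3 across the units is 21, 15, 23, 25, mean 21.

21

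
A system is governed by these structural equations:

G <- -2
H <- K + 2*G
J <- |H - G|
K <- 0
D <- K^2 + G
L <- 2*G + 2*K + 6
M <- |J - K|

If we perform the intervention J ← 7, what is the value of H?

-4

do(J=7) replaces the equation J <- |H - G| with the constant J = 7.
H is not downstream of the intervention, so its value is determined by the original equations.
H = K + 2*G  [with K=0, G=-2]  = -4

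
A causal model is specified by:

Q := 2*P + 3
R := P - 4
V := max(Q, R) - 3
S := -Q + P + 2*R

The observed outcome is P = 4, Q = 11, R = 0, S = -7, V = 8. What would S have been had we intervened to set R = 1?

The intervention breaks the incoming arrows to R: R := P - 4 no longer applies, and R = 1.
Q = 2*P + 3  [with P=4]  = 11
S = -Q + P + 2*R  [with Q=11, P=4, R=1]  = -5

-5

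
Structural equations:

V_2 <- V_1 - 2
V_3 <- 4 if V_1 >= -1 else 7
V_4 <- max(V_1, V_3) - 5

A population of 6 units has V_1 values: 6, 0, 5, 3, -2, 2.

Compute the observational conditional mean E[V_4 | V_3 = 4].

-0.4

Conditioning on V_3=4 selects the 5 unit(s) with V_1 ∈ {6, 0, 5, 3, 2}. Their V_4 values: 1, -1, 0, -1, -1. Mean = -0.4.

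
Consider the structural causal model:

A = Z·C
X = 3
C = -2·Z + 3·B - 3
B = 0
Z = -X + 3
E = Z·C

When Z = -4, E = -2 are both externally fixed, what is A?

The joint intervention fixes Z = -4, E = -2, removing each variable's own equation.
C = -2·Z + 3·B - 3  [with Z=-4, B=0]  = 5
A = Z·C  [with Z=-4, C=5]  = -20

-20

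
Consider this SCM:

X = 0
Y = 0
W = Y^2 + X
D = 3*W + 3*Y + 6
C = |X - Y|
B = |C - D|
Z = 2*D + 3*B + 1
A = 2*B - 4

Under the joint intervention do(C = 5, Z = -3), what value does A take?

-2

Under do(C = 5, Z = -3), each intervened variable's structural equation is replaced by its fixed value.
W = Y^2 + X  [with Y=0, X=0]  = 0
D = 3*W + 3*Y + 6  [with W=0, Y=0]  = 6
B = |C - D|  [with C=5, D=6]  = 1
A = 2*B - 4  [with B=1]  = -2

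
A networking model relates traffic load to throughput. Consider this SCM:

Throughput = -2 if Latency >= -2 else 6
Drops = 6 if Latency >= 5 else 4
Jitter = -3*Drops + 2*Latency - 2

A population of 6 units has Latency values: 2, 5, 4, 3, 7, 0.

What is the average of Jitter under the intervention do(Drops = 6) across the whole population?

-13

do(Drops=6) breaks Drops's dependence on Latency. With Drops=6 fixed, Jitter across the units is -16, -10, -12, -14, -6, -20, mean -13.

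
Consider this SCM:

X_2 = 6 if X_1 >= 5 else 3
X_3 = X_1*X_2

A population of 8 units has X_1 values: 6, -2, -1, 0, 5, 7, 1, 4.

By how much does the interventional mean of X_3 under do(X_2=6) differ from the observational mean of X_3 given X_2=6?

do(X_2=6) breaks X_2's dependence on X_1. With X_2=6 fixed, X_3 across the units is 36, -12, -6, 0, 30, 42, 6, 24, mean 15.
Conditioning on X_2=6 selects the 3 unit(s) with X_1 ∈ {6, 5, 7}. Their X_3 values: 36, 30, 42. Mean = 36.
Difference = 15 − 36 = -21.

-21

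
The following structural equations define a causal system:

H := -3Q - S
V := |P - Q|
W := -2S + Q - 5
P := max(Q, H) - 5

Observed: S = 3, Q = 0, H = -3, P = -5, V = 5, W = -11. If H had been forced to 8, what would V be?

3

do(H=8) replaces the equation H := -3Q - S with the constant H = 8.
P = max(Q, H) - 5  [with Q=0, H=8]  = 3
V = |P - Q|  [with P=3, Q=0]  = 3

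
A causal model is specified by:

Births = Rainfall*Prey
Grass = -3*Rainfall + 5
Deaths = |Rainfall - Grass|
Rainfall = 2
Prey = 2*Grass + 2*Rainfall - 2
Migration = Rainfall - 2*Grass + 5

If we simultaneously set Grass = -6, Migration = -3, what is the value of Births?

-20

The joint intervention fixes Grass = -6, Migration = -3, removing each variable's own equation.
Prey = 2*Grass + 2*Rainfall - 2  [with Grass=-6, Rainfall=2]  = -10
Births = Rainfall*Prey  [with Rainfall=2, Prey=-10]  = -20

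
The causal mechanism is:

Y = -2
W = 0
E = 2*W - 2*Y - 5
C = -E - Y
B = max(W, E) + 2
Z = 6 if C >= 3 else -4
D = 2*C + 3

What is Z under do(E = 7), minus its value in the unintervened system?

-10

The intervention breaks the incoming arrows to E: E = 2*W - 2*Y - 5 no longer applies, and E = 7.
C = -E - Y  [with E=7, Y=-2]  = -5
Z = 6 if C >= 3 else -4  [with C=-5]  = -4
Without intervention: E = 2*W - 2*Y - 5  [with W=0, Y=-2]  = -1; C = -E - Y  [with E=-1, Y=-2]  = 3; Z = 6 if C >= 3 else -4  [with C=3]  = 6.
Change = -4 − 6 = -10.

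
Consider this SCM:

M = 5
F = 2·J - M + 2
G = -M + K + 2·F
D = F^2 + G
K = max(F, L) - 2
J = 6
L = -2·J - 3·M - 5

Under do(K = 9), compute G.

The intervention breaks the incoming arrows to K: K = max(F, L) - 2 no longer applies, and K = 9.
F = 2·J - M + 2  [with J=6, M=5]  = 9
G = -M + K + 2·F  [with M=5, K=9, F=9]  = 22

22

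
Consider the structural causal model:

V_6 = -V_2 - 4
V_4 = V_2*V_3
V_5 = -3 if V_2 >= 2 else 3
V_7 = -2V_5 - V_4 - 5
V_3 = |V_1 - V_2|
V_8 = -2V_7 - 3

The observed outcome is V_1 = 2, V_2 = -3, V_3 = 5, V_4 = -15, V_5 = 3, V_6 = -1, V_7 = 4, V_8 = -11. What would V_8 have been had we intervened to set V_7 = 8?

do(V_7=8) replaces the equation V_7 = -2V_5 - V_4 - 5 with the constant V_7 = 8.
V_8 = -2V_7 - 3  [with V_7=8]  = -19

-19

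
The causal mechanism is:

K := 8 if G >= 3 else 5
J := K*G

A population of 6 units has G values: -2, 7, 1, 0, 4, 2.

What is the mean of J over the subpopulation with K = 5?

1.25

Conditioning on K=5 selects the 4 unit(s) with G ∈ {-2, 1, 0, 2}. Their J values: -10, 5, 0, 10. Mean = 1.25.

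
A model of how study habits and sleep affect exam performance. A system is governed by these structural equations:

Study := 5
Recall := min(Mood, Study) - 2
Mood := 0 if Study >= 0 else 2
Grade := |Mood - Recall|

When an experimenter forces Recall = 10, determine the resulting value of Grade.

10

The intervention breaks the incoming arrows to Recall: Recall := min(Mood, Study) - 2 no longer applies, and Recall = 10.
Mood = 0 if Study >= 0 else 2  [with Study=5]  = 0
Grade = |Mood - Recall|  [with Mood=0, Recall=10]  = 10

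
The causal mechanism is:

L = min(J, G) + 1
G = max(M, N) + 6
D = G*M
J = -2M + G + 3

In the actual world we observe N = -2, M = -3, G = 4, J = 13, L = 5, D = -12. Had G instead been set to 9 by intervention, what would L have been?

do(G=9) replaces the equation G = max(M, N) + 6 with the constant G = 9.
J = -2M + G + 3  [with M=-3, G=9]  = 18
L = min(J, G) + 1  [with J=18, G=9]  = 10

10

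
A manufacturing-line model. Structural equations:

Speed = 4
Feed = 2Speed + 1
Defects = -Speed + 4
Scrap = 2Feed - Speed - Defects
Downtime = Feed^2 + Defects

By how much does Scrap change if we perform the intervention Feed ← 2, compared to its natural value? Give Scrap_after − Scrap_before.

Under do(Feed=2), the mechanism Feed = 2Speed + 1 is discarded; Feed is fixed at 2.
Defects = -Speed + 4  [with Speed=4]  = 0
Scrap = 2Feed - Speed - Defects  [with Feed=2, Speed=4, Defects=0]  = 0
Without intervention: Feed = 2Speed + 1  [with Speed=4]  = 9; Defects = -Speed + 4  [with Speed=4]  = 0; Scrap = 2Feed - Speed - Defects  [with Feed=9, Speed=4, Defects=0]  = 14.
Change = 0 − 14 = -14.

-14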